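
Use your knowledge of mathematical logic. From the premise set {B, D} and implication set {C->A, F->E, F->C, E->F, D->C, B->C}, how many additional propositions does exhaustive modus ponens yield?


Initial facts: {B, D}
Apply modus ponens to closure:
  D and D->C  =>  C
  C and C->A  =>  A
Final known: {A, B, C, D}
New propositions: {A, C}
Count = 2

2


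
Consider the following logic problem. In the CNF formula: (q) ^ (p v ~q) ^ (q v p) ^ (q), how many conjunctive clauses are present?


A CNF formula is a conjunction of clauses.
Clauses are separated by ^.
Counting the conjuncts: 4 clauses.

4


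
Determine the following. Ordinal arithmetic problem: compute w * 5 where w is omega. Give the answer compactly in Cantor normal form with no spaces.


Compute w * 5.
Ordinal * is associative and left-distributive over +, but NOT commutative; for finite n>1, n*w = w but w*n stays w*n.
w * 5 means 5 copies of w concatenated: w*5.
Result = w*5

w*5


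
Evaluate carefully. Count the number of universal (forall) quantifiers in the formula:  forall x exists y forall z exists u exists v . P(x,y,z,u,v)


Quantifier prefix: forall x exists y forall z exists u exists v
Mark each quantifier type:
  U E U E E
Universal count = 2, Existential count = 3
Asked for universal (forall) quantifiers: 2

2


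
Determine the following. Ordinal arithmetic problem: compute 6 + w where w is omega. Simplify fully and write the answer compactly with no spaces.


Compute 6 + w.
Ordinal + is associative but NOT commutative; for finite n>0, n + w = w but w + n stays w+n.
Any finite left addend is absorbed by w on the right: 6 + w = w.
Result = w

w


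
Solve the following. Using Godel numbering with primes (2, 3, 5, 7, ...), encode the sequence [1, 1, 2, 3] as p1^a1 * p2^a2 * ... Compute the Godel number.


Encode each element as an exponent of the corresponding prime:
  2^1 = 2
  3^1 = 3
  5^2 = 25
  7^3 = 343
Product = 2 * 3 * 25 * 343 = 51450

51450


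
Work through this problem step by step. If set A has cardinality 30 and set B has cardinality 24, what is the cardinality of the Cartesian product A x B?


The Cartesian product A x B contains all ordered pairs (a, b).
|A x B| = |A| * |B| = 30 * 24 = 720

720


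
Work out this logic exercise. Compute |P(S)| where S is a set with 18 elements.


The power set of a set with n elements has 2^n elements.
|P(S)| = 2^18 = 262144

262144


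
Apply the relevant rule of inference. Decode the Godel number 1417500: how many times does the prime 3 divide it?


Factorize 1417500 by dividing by 3 repeatedly.
Division steps: 3 divides 1417500 exactly 4 time(s).
Exponent of 3 = 4

4


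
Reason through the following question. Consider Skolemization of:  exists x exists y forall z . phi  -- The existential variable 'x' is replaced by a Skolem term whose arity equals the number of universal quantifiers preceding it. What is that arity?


Quantifier prefix: exists x exists y forall z
'x' is existentially quantified at position 1.
No universal quantifiers precede it.
Skolem function arity = 0 (a Skolem constant)

0


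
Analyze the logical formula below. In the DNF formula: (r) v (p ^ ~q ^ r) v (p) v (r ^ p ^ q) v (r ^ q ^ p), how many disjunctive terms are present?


A DNF formula is a disjunction of terms (conjunctions).
Terms are separated by v.
Counting the disjuncts: 5 terms.

5


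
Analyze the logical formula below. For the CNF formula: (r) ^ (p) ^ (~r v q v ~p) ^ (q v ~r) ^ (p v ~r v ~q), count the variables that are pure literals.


Check each variable for pure literal status:
p: mixed (not pure)
q: mixed (not pure)
r: mixed (not pure)
Pure literal count = 0

0


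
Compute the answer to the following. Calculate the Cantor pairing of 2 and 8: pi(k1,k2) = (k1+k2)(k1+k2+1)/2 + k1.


k1 + k2 = 10
(k1+k2)(k1+k2+1)/2 = 10 * 11 / 2 = 55
pi = 55 + 2 = 57

57


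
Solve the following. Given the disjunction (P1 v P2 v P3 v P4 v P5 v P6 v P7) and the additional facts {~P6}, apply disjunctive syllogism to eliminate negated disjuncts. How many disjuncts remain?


Original disjuncts (7): P1, P2, P3, P4, P5, P6, P7
Negated (eliminate): ~P6
Remaining disjuncts: P1, P2, P3, P4, P5, P7
Count = 7 - 1 = 6

6


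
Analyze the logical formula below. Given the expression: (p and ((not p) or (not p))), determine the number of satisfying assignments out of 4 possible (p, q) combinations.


Check all 4 assignments:
p=0, q=0: 0
p=0, q=1: 0
p=1, q=0: 0
p=1, q=1: 0
Count of True = 0

0


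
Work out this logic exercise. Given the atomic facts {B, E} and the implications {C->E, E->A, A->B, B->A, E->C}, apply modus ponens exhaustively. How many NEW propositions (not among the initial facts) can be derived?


Initial facts: {B, E}
Apply modus ponens to closure:
  E and E->A  =>  A
  E and E->C  =>  C
Final known: {A, B, C, E}
New propositions: {A, C}
Count = 2

2


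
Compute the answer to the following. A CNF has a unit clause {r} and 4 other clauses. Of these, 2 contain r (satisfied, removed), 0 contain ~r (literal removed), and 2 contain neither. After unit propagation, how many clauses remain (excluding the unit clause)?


Satisfied (removed): 2
Shortened (remain): 0
Unchanged (remain): 2
Remaining = 0 + 2 = 2

2


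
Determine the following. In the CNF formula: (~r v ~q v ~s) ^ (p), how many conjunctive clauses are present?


A CNF formula is a conjunction of clauses.
Clauses are separated by ^.
Counting the conjuncts: 2 clauses.

2


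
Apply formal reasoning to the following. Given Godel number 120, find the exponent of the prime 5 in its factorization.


Factorize 120 by dividing by 5 repeatedly.
Division steps: 5 divides 120 exactly 1 time(s).
Exponent of 5 = 1

1


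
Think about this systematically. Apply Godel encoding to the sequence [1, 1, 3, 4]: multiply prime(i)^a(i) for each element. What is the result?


Encode each element as an exponent of the corresponding prime:
  2^1 = 2
  3^1 = 3
  5^3 = 125
  7^4 = 2401
Product = 2 * 3 * 125 * 2401 = 1800750

1800750


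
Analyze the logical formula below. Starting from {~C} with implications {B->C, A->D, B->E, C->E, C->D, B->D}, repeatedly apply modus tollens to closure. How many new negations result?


Initial negated facts: {~C}
Apply modus tollens to closure:
  ~C and B->C  =>  ~B
Final negated: {~B, ~C}
New negations: {~B}
Count = 1

1


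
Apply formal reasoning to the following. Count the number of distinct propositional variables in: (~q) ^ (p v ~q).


Identify each variable that appears in the formula.
Variables found: p, q
Count = 2

2


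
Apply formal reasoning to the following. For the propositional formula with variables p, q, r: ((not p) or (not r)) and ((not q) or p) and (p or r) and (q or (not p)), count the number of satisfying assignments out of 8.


Evaluate all 8 assignments for p, q, r:
p=0, q=0, r=0: 0
p=0, q=0, r=1: 1
p=0, q=1, r=0: 0
p=0, q=1, r=1: 0
p=1, q=0, r=0: 0
p=1, q=0, r=1: 0
p=1, q=1, r=0: 1
p=1, q=1, r=1: 0
Satisfying count = 2

2


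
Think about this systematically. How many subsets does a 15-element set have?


The power set of a set with n elements has 2^n elements.
|P(S)| = 2^15 = 32768

32768


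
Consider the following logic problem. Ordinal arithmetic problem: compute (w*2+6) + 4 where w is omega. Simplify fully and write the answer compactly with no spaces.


Compute (w*2+6) + 4.
Ordinal + is associative but NOT commutative; for finite n>0, n + w = w but w + n stays w+n.
By associativity: (w*2+6) + 4 = w*2 + (6+4) = w*2+10.
Result = w*2+10

w*2+10


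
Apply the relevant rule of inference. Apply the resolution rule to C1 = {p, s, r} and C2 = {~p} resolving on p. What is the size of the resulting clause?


Remove p from C1 and ~p from C2.
C1 remainder: {s, r}
C2 remainder: {}
Union (resolvent): {r, s}
Resolvent has 2 literal(s).

2


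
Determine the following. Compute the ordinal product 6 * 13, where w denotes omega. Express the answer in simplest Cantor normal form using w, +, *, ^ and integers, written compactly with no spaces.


Compute 6 * 13.
Ordinal * is associative and left-distributive over +, but NOT commutative; for finite n>1, n*w = w but w*n stays w*n.
Both finite; ordinal * agrees with natural *: 6 * 13 = 78.
Result = 78

78


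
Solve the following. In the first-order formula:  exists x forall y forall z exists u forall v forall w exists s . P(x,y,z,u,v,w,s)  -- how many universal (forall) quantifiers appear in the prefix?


Quantifier prefix: exists x forall y forall z exists u forall v forall w exists s
Mark each quantifier type:
  E U U E U U E
Universal count = 4, Existential count = 3
Asked for universal (forall) quantifiers: 4

4


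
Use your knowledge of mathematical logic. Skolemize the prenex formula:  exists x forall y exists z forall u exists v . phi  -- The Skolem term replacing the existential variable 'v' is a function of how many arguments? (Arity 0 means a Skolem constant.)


Quantifier prefix: exists x forall y exists z forall u exists v
'v' is existentially quantified at position 5.
Universal variables preceding it: y, u
Skolem function arity = 2

2


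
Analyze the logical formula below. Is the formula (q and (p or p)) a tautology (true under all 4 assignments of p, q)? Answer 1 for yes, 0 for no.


Check all 4 assignments:
p=0, q=0: 0
p=0, q=1: 0
p=1, q=0: 0
p=1, q=1: 1
Satisfying count = 1/4.
Tautology iff count = 4: no.

0


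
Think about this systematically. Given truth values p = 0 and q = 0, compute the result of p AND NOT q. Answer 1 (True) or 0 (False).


p = 0, q = 0
Operation: p AND NOT q
Evaluate: 0 AND NOT 0 = 0

0


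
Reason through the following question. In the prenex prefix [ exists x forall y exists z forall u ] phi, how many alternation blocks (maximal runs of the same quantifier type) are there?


Quantifier-type sequence: E A E A  (A=forall, E=exists)
Group into maximal same-type runs:
  Ex1 | Ax1 | Ex1 | Ax1
Number of blocks = 4

4


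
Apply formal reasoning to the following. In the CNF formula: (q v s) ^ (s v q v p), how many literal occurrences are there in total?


Counting literals in each clause:
Clause 1: 2 literal(s)
Clause 2: 3 literal(s)
Total = 5

5


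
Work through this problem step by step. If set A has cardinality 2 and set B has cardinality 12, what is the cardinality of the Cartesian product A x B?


The Cartesian product A x B contains all ordered pairs (a, b).
|A x B| = |A| * |B| = 2 * 12 = 24

24


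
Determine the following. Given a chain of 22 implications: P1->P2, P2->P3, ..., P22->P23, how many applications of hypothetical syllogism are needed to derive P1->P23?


With 22 implications in a chain connecting 23 propositions:
P1->P2, P2->P3, ..., P22->P23
Steps needed = (number of implications) - 1 = 22 - 1 = 21

21


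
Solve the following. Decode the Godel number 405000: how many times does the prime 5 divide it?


Factorize 405000 by dividing by 5 repeatedly.
Division steps: 5 divides 405000 exactly 4 time(s).
Exponent of 5 = 4

4


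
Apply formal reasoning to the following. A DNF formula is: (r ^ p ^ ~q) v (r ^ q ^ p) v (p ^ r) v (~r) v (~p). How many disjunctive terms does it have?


A DNF formula is a disjunction of terms (conjunctions).
Terms are separated by v.
Counting the disjuncts: 5 terms.

5


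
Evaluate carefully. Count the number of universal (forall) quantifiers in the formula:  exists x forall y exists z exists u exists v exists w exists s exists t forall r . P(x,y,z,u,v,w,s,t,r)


Quantifier prefix: exists x forall y exists z exists u exists v exists w exists s exists t forall r
Mark each quantifier type:
  E U E E E E E E U
Universal count = 2, Existential count = 7
Asked for universal (forall) quantifiers: 2

2


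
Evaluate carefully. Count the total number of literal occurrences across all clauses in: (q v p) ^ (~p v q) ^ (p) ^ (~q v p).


Counting literals in each clause:
Clause 1: 2 literal(s)
Clause 2: 2 literal(s)
Clause 3: 1 literal(s)
Clause 4: 2 literal(s)
Total = 7

7


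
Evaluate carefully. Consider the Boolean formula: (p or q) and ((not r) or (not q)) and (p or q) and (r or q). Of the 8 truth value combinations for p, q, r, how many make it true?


Evaluate all 8 assignments for p, q, r:
p=0, q=0, r=0: 0
p=0, q=0, r=1: 0
p=0, q=1, r=0: 1
p=0, q=1, r=1: 0
p=1, q=0, r=0: 0
p=1, q=0, r=1: 1
p=1, q=1, r=0: 1
p=1, q=1, r=1: 0
Satisfying count = 3

3


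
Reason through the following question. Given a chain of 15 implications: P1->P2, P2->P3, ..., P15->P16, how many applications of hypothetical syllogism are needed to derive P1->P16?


With 15 implications in a chain connecting 16 propositions:
P1->P2, P2->P3, ..., P15->P16
Steps needed = (number of implications) - 1 = 15 - 1 = 14

14


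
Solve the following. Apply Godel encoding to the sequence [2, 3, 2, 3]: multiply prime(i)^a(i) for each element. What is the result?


Encode each element as an exponent of the corresponding prime:
  2^2 = 4
  3^3 = 27
  5^2 = 25
  7^3 = 343
Product = 4 * 27 * 25 * 343 = 926100

926100


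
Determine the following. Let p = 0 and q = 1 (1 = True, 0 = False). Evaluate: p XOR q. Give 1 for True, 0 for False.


p = 0, q = 1
Operation: p XOR q
Evaluate: 0 XOR 1 = 1

1


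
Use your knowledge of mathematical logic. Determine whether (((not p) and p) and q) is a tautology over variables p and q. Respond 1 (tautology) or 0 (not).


Check all 4 assignments:
p=0, q=0: 0
p=0, q=1: 0
p=1, q=0: 0
p=1, q=1: 0
Satisfying count = 0/4.
Tautology iff count = 4: no.

0


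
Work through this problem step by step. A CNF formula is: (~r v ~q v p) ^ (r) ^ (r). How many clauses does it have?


A CNF formula is a conjunction of clauses.
Clauses are separated by ^.
Counting the conjuncts: 3 clauses.

3


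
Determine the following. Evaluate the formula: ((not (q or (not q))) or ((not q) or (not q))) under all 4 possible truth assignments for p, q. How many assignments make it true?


Check all 4 assignments:
p=0, q=0: 1
p=0, q=1: 0
p=1, q=0: 1
p=1, q=1: 0
Count of True = 2

2


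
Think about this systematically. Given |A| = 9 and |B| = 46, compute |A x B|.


The Cartesian product A x B contains all ordered pairs (a, b).
|A x B| = |A| * |B| = 9 * 46 = 414

414


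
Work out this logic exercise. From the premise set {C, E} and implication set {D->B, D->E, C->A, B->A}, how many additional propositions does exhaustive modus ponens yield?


Initial facts: {C, E}
Apply modus ponens to closure:
  C and C->A  =>  A
Final known: {A, C, E}
New propositions: {A}
Count = 1

1


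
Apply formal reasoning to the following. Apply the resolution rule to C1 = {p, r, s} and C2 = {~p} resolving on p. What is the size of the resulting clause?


Remove p from C1 and ~p from C2.
C1 remainder: {r, s}
C2 remainder: {}
Union (resolvent): {r, s}
Resolvent has 2 literal(s).

2


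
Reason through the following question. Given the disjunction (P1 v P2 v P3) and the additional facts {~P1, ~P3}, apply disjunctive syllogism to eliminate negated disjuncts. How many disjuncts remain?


Original disjuncts (3): P1, P2, P3
Negated (eliminate): ~P1, ~P3
Remaining disjuncts: P2
Count = 3 - 2 = 1

1


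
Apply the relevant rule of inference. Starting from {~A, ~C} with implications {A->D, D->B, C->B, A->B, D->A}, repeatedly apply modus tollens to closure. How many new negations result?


Initial negated facts: {~A, ~C}
Apply modus tollens to closure:
  ~A and D->A  =>  ~D
Final negated: {~A, ~C, ~D}
New negations: {~D}
Count = 1

1


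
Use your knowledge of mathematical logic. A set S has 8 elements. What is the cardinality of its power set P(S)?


The power set of a set with n elements has 2^n elements.
|P(S)| = 2^8 = 256

256


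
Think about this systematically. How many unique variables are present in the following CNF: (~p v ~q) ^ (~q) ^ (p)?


Identify each variable that appears in the formula.
Variables found: p, q
Count = 2

2


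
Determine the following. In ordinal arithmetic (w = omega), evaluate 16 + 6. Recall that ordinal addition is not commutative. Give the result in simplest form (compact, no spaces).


Compute 16 + 6.
Ordinal + is associative but NOT commutative; for finite n>0, n + w = w but w + n stays w+n.
Both operands finite; ordinal + agrees with natural +: 16 + 6 = 22.
Result = 22

22


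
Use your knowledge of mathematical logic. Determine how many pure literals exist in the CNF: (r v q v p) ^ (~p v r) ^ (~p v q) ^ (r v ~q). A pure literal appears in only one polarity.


Check each variable for pure literal status:
p: mixed (not pure)
q: mixed (not pure)
r: pure positive
Pure literal count = 1

1


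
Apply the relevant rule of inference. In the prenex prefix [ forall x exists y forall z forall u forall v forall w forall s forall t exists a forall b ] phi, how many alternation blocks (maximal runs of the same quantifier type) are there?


Quantifier-type sequence: A E A A A A A A E A  (A=forall, E=exists)
Group into maximal same-type runs:
  Ax1 | Ex1 | Ax6 | Ex1 | Ax1
Number of blocks = 5

5


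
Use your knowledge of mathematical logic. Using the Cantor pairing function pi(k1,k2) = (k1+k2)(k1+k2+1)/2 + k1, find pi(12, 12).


k1 + k2 = 24
(k1+k2)(k1+k2+1)/2 = 24 * 25 / 2 = 300
pi = 300 + 12 = 312

312


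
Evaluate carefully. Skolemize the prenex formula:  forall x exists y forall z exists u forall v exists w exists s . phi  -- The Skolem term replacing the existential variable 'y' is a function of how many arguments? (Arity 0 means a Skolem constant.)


Quantifier prefix: forall x exists y forall z exists u forall v exists w exists s
'y' is existentially quantified at position 2.
Universal variables preceding it: x
Skolem function arity = 1

1


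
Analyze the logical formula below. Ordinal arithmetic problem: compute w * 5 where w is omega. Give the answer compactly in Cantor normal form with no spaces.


Compute w * 5.
Ordinal * is associative and left-distributive over +, but NOT commutative; for finite n>1, n*w = w but w*n stays w*n.
w * 5 means 5 copies of w concatenated: w*5.
Result = w*5

w*5


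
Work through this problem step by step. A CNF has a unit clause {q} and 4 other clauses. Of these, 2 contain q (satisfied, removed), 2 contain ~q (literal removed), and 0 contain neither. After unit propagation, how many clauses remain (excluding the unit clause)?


Satisfied (removed): 2
Shortened (remain): 2
Unchanged (remain): 0
Remaining = 2 + 0 = 2

2


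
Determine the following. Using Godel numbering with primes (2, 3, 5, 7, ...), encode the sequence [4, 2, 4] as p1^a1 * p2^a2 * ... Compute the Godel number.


Encode each element as an exponent of the corresponding prime:
  2^4 = 16
  3^2 = 9
  5^4 = 625
Product = 16 * 9 * 625 = 90000

90000


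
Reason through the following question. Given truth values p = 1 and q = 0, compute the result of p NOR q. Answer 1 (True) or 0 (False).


p = 1, q = 0
Operation: p NOR q
Evaluate: 1 NOR 0 = 0

0


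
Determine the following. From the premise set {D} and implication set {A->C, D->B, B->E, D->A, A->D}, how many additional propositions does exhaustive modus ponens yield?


Initial facts: {D}
Apply modus ponens to closure:
  D and D->B  =>  B
  B and B->E  =>  E
  D and D->A  =>  A
  A and A->C  =>  C
Final known: {A, B, C, D, E}
New propositions: {A, B, C, E}
Count = 4

4


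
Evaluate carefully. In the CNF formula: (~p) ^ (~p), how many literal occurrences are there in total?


Counting literals in each clause:
Clause 1: 1 literal(s)
Clause 2: 1 literal(s)
Total = 2

2


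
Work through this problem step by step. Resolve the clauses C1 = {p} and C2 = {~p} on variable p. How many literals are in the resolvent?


Remove p from C1 and ~p from C2.
C1 remainder: {}
C2 remainder: {}
Union (resolvent): {} (empty clause)
Resolvent has 0 literal(s).

0


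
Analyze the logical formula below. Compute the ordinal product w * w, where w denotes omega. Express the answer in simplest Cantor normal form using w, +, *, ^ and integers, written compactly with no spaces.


Compute w * w.
Ordinal * is associative and left-distributive over +, but NOT commutative; for finite n>1, n*w = w but w*n stays w*n.
w * w = w^2 by definition.
Result = w^2

w^2


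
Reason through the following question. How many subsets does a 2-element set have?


The power set of a set with n elements has 2^n elements.
|P(S)| = 2^2 = 4

4


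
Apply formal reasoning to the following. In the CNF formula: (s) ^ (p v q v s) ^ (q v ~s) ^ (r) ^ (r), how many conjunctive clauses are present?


A CNF formula is a conjunction of clauses.
Clauses are separated by ^.
Counting the conjuncts: 5 clauses.

5


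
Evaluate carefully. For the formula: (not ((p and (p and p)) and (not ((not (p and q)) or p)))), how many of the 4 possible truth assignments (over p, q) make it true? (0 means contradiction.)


Check all 4 assignments:
p=0, q=0: 1
p=0, q=1: 1
p=1, q=0: 1
p=1, q=1: 1
Count of True = 4

4


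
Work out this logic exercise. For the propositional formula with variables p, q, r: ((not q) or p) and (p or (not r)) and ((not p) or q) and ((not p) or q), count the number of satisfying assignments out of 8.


Evaluate all 8 assignments for p, q, r:
p=0, q=0, r=0: 1
p=0, q=0, r=1: 0
p=0, q=1, r=0: 0
p=0, q=1, r=1: 0
p=1, q=0, r=0: 0
p=1, q=0, r=1: 0
p=1, q=1, r=0: 1
p=1, q=1, r=1: 1
Satisfying count = 3

3


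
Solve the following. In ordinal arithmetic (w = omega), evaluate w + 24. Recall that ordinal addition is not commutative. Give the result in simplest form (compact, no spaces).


Compute w + 24.
Ordinal + is associative but NOT commutative; for finite n>0, n + w = w but w + n stays w+n.
w + 24 is already in normal form (a successor ordinal beyond w).
Result = w+24

w+24


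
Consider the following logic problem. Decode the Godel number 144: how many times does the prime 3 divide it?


Factorize 144 by dividing by 3 repeatedly.
Division steps: 3 divides 144 exactly 2 time(s).
Exponent of 3 = 2

2


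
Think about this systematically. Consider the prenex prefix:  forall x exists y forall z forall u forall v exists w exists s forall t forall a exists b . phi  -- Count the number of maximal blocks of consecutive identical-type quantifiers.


Quantifier-type sequence: A E A A A E E A A E  (A=forall, E=exists)
Group into maximal same-type runs:
  Ax1 | Ex1 | Ax3 | Ex2 | Ax2 | Ex1
Number of blocks = 6

6


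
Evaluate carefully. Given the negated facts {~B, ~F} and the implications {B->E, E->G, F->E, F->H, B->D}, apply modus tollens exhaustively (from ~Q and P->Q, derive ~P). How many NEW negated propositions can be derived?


Initial negated facts: {~B, ~F}
Apply modus tollens to closure:
  (no implication fires)
Final negated: {~B, ~F}
New negations: {(none)}
Count = 0

0


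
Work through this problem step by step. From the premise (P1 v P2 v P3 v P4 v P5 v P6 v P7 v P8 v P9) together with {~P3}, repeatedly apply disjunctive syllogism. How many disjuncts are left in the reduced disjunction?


Original disjuncts (9): P1, P2, P3, P4, P5, P6, P7, P8, P9
Negated (eliminate): ~P3
Remaining disjuncts: P1, P2, P4, P5, P6, P7, P8, P9
Count = 9 - 1 = 8

8


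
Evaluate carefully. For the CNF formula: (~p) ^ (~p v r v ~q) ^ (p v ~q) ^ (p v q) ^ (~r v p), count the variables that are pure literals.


Check each variable for pure literal status:
p: mixed (not pure)
q: mixed (not pure)
r: mixed (not pure)
Pure literal count = 0

0


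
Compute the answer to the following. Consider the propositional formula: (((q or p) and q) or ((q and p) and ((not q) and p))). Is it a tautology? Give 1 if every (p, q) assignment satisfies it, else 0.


Check all 4 assignments:
p=0, q=0: 0
p=0, q=1: 1
p=1, q=0: 0
p=1, q=1: 1
Satisfying count = 2/4.
Tautology iff count = 4: no.

0


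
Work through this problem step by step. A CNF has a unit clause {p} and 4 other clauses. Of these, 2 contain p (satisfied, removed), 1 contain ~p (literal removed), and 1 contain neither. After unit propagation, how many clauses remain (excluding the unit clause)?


Satisfied (removed): 2
Shortened (remain): 1
Unchanged (remain): 1
Remaining = 1 + 1 = 2

2


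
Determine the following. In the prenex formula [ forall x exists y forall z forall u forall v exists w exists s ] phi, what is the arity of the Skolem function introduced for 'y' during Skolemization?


Quantifier prefix: forall x exists y forall z forall u forall v exists w exists s
'y' is existentially quantified at position 2.
Universal variables preceding it: x
Skolem function arity = 1

1


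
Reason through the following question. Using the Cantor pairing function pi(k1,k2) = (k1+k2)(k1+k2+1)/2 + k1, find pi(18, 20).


k1 + k2 = 38
(k1+k2)(k1+k2+1)/2 = 38 * 39 / 2 = 741
pi = 741 + 18 = 759

759


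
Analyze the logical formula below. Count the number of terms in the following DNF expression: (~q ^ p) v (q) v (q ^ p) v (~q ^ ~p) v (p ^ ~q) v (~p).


A DNF formula is a disjunction of terms (conjunctions).
Terms are separated by v.
Counting the disjuncts: 6 terms.

6


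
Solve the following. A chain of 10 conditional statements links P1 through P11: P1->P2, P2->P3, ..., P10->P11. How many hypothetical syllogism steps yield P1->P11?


With 10 implications in a chain connecting 11 propositions:
P1->P2, P2->P3, ..., P10->P11
Steps needed = (number of implications) - 1 = 10 - 1 = 9

9


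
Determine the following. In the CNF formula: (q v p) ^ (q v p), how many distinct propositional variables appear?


Identify each variable that appears in the formula.
Variables found: p, q
Count = 2

2


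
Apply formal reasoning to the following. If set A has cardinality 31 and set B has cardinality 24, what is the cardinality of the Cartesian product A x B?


The Cartesian product A x B contains all ordered pairs (a, b).
|A x B| = |A| * |B| = 31 * 24 = 744

744


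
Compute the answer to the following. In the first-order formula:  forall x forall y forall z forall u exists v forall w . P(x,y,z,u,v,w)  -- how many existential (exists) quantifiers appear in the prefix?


Quantifier prefix: forall x forall y forall z forall u exists v forall w
Mark each quantifier type:
  U U U U E U
Universal count = 5, Existential count = 1
Asked for existential (exists) quantifiers: 1

1


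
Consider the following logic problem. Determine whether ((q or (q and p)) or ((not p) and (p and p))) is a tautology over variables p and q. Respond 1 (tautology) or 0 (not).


Check all 4 assignments:
p=0, q=0: 0
p=0, q=1: 1
p=1, q=0: 0
p=1, q=1: 1
Satisfying count = 2/4.
Tautology iff count = 4: no.

0


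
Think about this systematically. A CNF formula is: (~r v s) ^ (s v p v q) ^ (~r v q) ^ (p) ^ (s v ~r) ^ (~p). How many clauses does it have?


A CNF formula is a conjunction of clauses.
Clauses are separated by ^.
Counting the conjuncts: 6 clauses.

6


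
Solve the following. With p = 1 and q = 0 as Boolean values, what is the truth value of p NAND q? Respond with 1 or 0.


p = 1, q = 0
Operation: p NAND q
Evaluate: 1 NAND 0 = 1

1


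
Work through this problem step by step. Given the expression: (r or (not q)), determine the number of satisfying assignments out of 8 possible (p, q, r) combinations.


Check all 8 assignments:
p=0, q=0, r=0: 1
p=0, q=0, r=1: 1
p=0, q=1, r=0: 0
p=0, q=1, r=1: 1
p=1, q=0, r=0: 1
p=1, q=0, r=1: 1
p=1, q=1, r=0: 0
p=1, q=1, r=1: 1
Count of True = 6

6


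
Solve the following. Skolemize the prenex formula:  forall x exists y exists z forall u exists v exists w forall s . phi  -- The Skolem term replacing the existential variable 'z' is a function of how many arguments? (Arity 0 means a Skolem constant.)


Quantifier prefix: forall x exists y exists z forall u exists v exists w forall s
'z' is existentially quantified at position 3.
Universal variables preceding it: x
Skolem function arity = 1

1


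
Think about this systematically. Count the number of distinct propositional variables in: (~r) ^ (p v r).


Identify each variable that appears in the formula.
Variables found: p, r
Count = 2

2


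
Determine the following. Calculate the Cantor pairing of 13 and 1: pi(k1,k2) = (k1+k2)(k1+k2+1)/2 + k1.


k1 + k2 = 14
(k1+k2)(k1+k2+1)/2 = 14 * 15 / 2 = 105
pi = 105 + 13 = 118

118


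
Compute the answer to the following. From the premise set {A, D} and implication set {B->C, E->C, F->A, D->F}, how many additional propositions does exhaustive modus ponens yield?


Initial facts: {A, D}
Apply modus ponens to closure:
  D and D->F  =>  F
Final known: {A, D, F}
New propositions: {F}
Count = 1

1


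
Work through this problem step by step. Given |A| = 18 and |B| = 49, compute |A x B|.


The Cartesian product A x B contains all ordered pairs (a, b).
|A x B| = |A| * |B| = 18 * 49 = 882

882


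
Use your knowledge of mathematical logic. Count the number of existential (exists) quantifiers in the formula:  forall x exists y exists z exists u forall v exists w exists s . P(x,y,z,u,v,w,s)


Quantifier prefix: forall x exists y exists z exists u forall v exists w exists s
Mark each quantifier type:
  U E E E U E E
Universal count = 2, Existential count = 5
Asked for existential (exists) quantifiers: 5

5


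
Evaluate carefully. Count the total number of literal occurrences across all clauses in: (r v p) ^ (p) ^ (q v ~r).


Counting literals in each clause:
Clause 1: 2 literal(s)
Clause 2: 1 literal(s)
Clause 3: 2 literal(s)
Total = 5

5


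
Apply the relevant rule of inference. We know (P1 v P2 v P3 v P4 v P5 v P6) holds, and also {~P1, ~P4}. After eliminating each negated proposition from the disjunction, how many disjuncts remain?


Original disjuncts (6): P1, P2, P3, P4, P5, P6
Negated (eliminate): ~P1, ~P4
Remaining disjuncts: P2, P3, P5, P6
Count = 6 - 2 = 4

4


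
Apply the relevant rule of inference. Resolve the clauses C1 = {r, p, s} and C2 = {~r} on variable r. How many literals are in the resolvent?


Remove r from C1 and ~r from C2.
C1 remainder: {p, s}
C2 remainder: {}
Union (resolvent): {p, s}
Resolvent has 2 literal(s).

2


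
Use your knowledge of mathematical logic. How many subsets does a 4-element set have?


The power set of a set with n elements has 2^n elements.
|P(S)| = 2^4 = 16

16


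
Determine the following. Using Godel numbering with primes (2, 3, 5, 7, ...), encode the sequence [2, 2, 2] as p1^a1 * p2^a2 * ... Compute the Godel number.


Encode each element as an exponent of the corresponding prime:
  2^2 = 4
  3^2 = 9
  5^2 = 25
Product = 4 * 9 * 25 = 900

900


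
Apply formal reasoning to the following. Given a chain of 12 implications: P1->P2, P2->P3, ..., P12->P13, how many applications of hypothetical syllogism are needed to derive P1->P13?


With 12 implications in a chain connecting 13 propositions:
P1->P2, P2->P3, ..., P12->P13
Steps needed = (number of implications) - 1 = 12 - 1 = 11

11


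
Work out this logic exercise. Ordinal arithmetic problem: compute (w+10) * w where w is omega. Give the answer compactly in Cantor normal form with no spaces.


Compute (w+10) * w.
Ordinal * is associative and left-distributive over +, but NOT commutative; for finite n>1, n*w = w but w*n stays w*n.
(w+10) * w = sup{(w+10)*k : k<w} = sup{w*k+10} = w^2 (the +10 tail is absorbed in the limit).
Result = w^2

w^2


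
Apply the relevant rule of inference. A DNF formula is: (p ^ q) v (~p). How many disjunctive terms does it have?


A DNF formula is a disjunction of terms (conjunctions).
Terms are separated by v.
Counting the disjuncts: 2 terms.

2


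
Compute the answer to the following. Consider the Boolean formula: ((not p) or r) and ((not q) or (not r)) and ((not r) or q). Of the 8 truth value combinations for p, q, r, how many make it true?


Evaluate all 8 assignments for p, q, r:
p=0, q=0, r=0: 1
p=0, q=0, r=1: 0
p=0, q=1, r=0: 1
p=0, q=1, r=1: 0
p=1, q=0, r=0: 0
p=1, q=0, r=1: 0
p=1, q=1, r=0: 0
p=1, q=1, r=1: 0
Satisfying count = 2

2


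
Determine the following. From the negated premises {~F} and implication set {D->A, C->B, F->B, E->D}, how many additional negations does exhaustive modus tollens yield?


Initial negated facts: {~F}
Apply modus tollens to closure:
  (no implication fires)
Final negated: {~F}
New negations: {(none)}
Count = 0

0


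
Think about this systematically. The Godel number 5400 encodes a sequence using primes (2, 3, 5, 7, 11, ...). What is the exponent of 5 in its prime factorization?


Factorize 5400 by dividing by 5 repeatedly.
Division steps: 5 divides 5400 exactly 2 time(s).
Exponent of 5 = 2

2


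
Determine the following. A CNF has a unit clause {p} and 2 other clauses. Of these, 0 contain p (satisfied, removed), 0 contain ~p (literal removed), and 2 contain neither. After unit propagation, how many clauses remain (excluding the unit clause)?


Satisfied (removed): 0
Shortened (remain): 0
Unchanged (remain): 2
Remaining = 0 + 2 = 2

2


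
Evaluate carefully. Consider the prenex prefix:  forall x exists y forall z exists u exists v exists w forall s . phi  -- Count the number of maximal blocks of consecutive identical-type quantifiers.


Quantifier-type sequence: A E A E E E A  (A=forall, E=exists)
Group into maximal same-type runs:
  Ax1 | Ex1 | Ax1 | Ex3 | Ax1
Number of blocks = 5

5


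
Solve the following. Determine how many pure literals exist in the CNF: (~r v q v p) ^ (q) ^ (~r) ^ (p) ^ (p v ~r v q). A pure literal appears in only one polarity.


Check each variable for pure literal status:
p: pure positive
q: pure positive
r: pure negative
Pure literal count = 3

3


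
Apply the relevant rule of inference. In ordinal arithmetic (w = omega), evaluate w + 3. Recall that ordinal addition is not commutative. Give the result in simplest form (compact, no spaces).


Compute w + 3.
Ordinal + is associative but NOT commutative; for finite n>0, n + w = w but w + n stays w+n.
w + 3 is already in normal form (a successor ordinal beyond w).
Result = w+3

w+3


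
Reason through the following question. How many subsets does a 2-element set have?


The power set of a set with n elements has 2^n elements.
|P(S)| = 2^2 = 4

4


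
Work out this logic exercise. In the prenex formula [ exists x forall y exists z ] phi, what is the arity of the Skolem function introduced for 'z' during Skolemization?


Quantifier prefix: exists x forall y exists z
'z' is existentially quantified at position 3.
Universal variables preceding it: y
Skolem function arity = 1

1


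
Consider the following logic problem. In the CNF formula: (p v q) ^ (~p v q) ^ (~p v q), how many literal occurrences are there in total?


Counting literals in each clause:
Clause 1: 2 literal(s)
Clause 2: 2 literal(s)
Clause 3: 2 literal(s)
Total = 6

6


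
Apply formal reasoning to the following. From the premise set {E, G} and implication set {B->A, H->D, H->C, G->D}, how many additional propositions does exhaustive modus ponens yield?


Initial facts: {E, G}
Apply modus ponens to closure:
  G and G->D  =>  D
Final known: {D, E, G}
New propositions: {D}
Count = 1

1


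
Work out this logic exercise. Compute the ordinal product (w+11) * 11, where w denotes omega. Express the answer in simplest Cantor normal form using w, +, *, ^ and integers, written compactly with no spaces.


Compute (w+11) * 11.
Ordinal * is associative and left-distributive over +, but NOT commutative; for finite n>1, n*w = w but w*n stays w*n.
(w+11) * 11 = (w+11) repeated 11 times. Each intermediate +11 is absorbed by the following w; only the last survives: w*11+11.
Result = w*11+11

w*11+11


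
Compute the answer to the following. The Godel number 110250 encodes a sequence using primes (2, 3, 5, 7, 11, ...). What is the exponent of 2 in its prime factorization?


Factorize 110250 by dividing by 2 repeatedly.
Division steps: 2 divides 110250 exactly 1 time(s).
Exponent of 2 = 1

1


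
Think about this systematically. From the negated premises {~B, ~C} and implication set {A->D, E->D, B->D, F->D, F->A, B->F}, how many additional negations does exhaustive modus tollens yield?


Initial negated facts: {~B, ~C}
Apply modus tollens to closure:
  (no implication fires)
Final negated: {~B, ~C}
New negations: {(none)}
Count = 0

0


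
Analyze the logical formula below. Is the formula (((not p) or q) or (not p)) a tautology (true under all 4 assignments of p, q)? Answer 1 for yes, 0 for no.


Check all 4 assignments:
p=0, q=0: 1
p=0, q=1: 1
p=1, q=0: 0
p=1, q=1: 1
Satisfying count = 3/4.
Tautology iff count = 4: no.

0


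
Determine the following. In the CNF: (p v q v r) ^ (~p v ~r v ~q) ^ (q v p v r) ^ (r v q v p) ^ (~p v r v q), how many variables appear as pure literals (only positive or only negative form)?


Check each variable for pure literal status:
p: mixed (not pure)
q: mixed (not pure)
r: mixed (not pure)
Pure literal count = 0

0


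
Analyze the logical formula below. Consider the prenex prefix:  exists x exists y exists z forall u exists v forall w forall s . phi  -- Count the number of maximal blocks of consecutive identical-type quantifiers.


Quantifier-type sequence: E E E A E A A  (A=forall, E=exists)
Group into maximal same-type runs:
  Ex3 | Ax1 | Ex1 | Ax2
Number of blocks = 4

4


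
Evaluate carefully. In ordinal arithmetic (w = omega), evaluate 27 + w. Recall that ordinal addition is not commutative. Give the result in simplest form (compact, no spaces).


Compute 27 + w.
Ordinal + is associative but NOT commutative; for finite n>0, n + w = w but w + n stays w+n.
Any finite left addend is absorbed by w on the right: 27 + w = w.
Result = w

w


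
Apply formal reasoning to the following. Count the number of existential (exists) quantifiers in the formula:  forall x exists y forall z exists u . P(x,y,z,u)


Quantifier prefix: forall x exists y forall z exists u
Mark each quantifier type:
  U E U E
Universal count = 2, Existential count = 2
Asked for existential (exists) quantifiers: 2

2


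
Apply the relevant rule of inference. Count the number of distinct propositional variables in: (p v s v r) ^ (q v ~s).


Identify each variable that appears in the formula.
Variables found: p, q, r, s
Count = 4

4


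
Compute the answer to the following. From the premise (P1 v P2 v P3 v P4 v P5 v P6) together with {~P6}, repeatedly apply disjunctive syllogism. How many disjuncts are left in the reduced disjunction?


Original disjuncts (6): P1, P2, P3, P4, P5, P6
Negated (eliminate): ~P6
Remaining disjuncts: P1, P2, P3, P4, P5
Count = 6 - 1 = 5

5


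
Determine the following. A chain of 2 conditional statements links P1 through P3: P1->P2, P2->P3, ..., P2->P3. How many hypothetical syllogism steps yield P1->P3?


With 2 implications in a chain connecting 3 propositions:
P1->P2, P2->P3, ..., P2->P3
Steps needed = (number of implications) - 1 = 2 - 1 = 1

1


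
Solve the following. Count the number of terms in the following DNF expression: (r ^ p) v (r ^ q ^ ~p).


A DNF formula is a disjunction of terms (conjunctions).
Terms are separated by v.
Counting the disjuncts: 2 terms.

2


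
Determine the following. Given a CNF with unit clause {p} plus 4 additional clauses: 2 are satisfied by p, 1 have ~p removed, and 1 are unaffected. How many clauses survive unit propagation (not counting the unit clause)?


Satisfied (removed): 2
Shortened (remain): 1
Unchanged (remain): 1
Remaining = 1 + 1 = 2

2


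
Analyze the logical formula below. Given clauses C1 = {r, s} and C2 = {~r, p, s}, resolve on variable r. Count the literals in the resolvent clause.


Remove r from C1 and ~r from C2.
C1 remainder: {s}
C2 remainder: {p, s}
Union (resolvent): {p, s}
Resolvent has 2 literal(s).

2


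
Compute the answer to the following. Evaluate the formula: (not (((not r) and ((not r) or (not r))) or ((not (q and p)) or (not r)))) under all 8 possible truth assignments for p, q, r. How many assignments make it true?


Check all 8 assignments:
p=0, q=0, r=0: 0
p=0, q=0, r=1: 0
p=0, q=1, r=0: 0
p=0, q=1, r=1: 0
p=1, q=0, r=0: 0
p=1, q=0, r=1: 0
p=1, q=1, r=0: 0
p=1, q=1, r=1: 1
Count of True = 1

1
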